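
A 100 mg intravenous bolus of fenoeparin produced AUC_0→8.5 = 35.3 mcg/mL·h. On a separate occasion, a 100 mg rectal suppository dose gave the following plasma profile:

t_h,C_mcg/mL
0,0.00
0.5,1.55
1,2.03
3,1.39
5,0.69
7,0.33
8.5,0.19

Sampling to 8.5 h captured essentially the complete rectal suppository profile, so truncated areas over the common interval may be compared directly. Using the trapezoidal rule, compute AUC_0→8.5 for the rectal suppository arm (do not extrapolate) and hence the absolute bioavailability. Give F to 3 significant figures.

F = 0.232

Trapezoidal AUC_0→8.5 (rectal suppository):
  [0→0.5]: (0.00+1.55)/2 × 0.5 = 0.3875
  [0.5→1]: (1.55+2.03)/2 × 0.5 = 0.895
  [1→3]: (2.03+1.39)/2 × 2 = 3.42
  [3→5]: (1.39+0.69)/2 × 2 = 2.08
  [5→7]: (0.69+0.33)/2 × 2 = 1.02
  [7→8.5]: (0.33+0.19)/2 × 1.5 = 0.39
  Sum = 8.1925 mcg/mL·h
F = (AUC_ev/D_ev)/(AUC_iv/D_iv) = (8.1925/100)/(35.3/100) = 0.081925/0.353 = 0.2321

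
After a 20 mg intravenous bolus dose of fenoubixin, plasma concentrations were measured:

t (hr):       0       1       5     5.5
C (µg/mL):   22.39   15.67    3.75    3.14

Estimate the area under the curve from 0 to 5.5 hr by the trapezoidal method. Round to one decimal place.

Trapezoidal AUC_0→5.5:
  [0→1]: (22.39+15.67)/2 × 1 = 19.03
  [1→5]: (15.67+3.75)/2 × 4 = 38.84
  [5→5.5]: (3.75+3.14)/2 × 0.5 = 1.7225
  Sum = 59.5925 µg/mL·hr

AUC = 59.6 µg/mL·hr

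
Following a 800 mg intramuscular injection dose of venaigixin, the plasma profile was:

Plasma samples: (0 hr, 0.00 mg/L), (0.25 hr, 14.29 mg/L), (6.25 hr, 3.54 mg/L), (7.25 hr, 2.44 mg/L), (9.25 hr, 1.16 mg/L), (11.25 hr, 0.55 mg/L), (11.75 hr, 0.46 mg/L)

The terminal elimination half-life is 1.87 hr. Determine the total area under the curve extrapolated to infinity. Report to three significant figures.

AUC = 65.1 mg/L·hr

Trapezoidal AUC_0→11.75:
  [0→0.25]: (0.00+14.29)/2 × 0.25 = 1.78625
  [0.25→6.25]: (14.29+3.54)/2 × 6 = 53.49
  [6.25→7.25]: (3.54+2.44)/2 × 1 = 2.99
  [7.25→9.25]: (2.44+1.16)/2 × 2 = 3.6
  [9.25→11.25]: (1.16+0.55)/2 × 2 = 1.71
  [11.25→11.75]: (0.55+0.46)/2 × 0.5 = 0.2525
  Sum = 63.82875 mg/L·hr
k_e = ln2 / t½ = 0.693147 / 1.87 = 0.3707 hr^-1
Extrapolated tail: C_last / k_e = 0.46 / 0.3707 = 1.241
AUC_0→∞ = 63.82875 + 1.241 = 65.06975 mg/L·hr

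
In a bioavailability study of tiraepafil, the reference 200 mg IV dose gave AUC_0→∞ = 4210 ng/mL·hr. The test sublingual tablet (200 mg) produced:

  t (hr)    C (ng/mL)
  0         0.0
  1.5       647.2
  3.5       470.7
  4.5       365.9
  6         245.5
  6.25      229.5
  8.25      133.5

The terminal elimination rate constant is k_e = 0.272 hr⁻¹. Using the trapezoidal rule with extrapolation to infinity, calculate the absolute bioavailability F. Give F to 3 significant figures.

F = 0.806

Trapezoidal AUC_0→8.25 (sublingual tablet):
  [0→1.5]: (0.0+647.2)/2 × 1.5 = 485.4
  [1.5→3.5]: (647.2+470.7)/2 × 2 = 1117.9
  [3.5→4.5]: (470.7+365.9)/2 × 1 = 418.3
  [4.5→6]: (365.9+245.5)/2 × 1.5 = 458.55
  [6→6.25]: (245.5+229.5)/2 × 0.25 = 59.375
  [6.25→8.25]: (229.5+133.5)/2 × 2 = 363.0
  Sum = 2902.525 ng/mL·hr
Tail: C_last/k_e = 133.5/0.272 = 490.809
AUC_0→∞ (sublingual tablet) = 2902.525 + 490.809 = 3393.334 ng/mL·hr
F = (AUC_ev/D_ev)/(AUC_iv/D_iv) = (3393.334/200)/(4210/200) = 16.96667/21.05 = 0.8060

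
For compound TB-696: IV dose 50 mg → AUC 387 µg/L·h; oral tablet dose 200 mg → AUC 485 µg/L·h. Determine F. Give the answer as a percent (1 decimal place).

F = 31.3%

F = (AUC_ev / D_ev) / (AUC_iv / D_iv)
  = (485/200) / (387/50)
  = 2.425 / 7.74 = 0.3133
  = 31.33%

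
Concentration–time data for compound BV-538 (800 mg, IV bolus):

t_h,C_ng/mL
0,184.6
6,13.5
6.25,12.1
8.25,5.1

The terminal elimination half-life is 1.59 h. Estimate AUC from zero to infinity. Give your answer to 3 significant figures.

AUC = 626 ng/mL·h

Trapezoidal AUC_0→8.25:
  [0→6]: (184.6+13.5)/2 × 6 = 594.3
  [6→6.25]: (13.5+12.1)/2 × 0.25 = 3.2
  [6.25→8.25]: (12.1+5.1)/2 × 2 = 17.2
  Sum = 614.7 ng/mL·h
k_e = ln2 / t½ = 0.693147 / 1.59 = 0.4359 h^-1
Extrapolated tail: C_last / k_e = 5.1 / 0.4359 = 11.700
AUC_0→∞ = 614.7 + 11.700 = 626.4 ng/mL·h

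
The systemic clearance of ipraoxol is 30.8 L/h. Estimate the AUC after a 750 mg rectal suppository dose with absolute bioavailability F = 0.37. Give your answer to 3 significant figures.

AUC = 9.01 mg/L·h

AUC_0→∞ = F × Dose / CL
        = 0.37 × 750 / 30.8 = 9.00974 mg/L·h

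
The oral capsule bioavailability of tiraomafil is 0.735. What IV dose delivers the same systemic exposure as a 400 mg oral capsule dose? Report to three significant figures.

Systemic exposure from an extravascular dose = F × D_ev, so the equivalent IV dose is F × D_ev.
D_iv = F × D_ev = 0.735 × 400 = 294 mg

D_iv = 294 mg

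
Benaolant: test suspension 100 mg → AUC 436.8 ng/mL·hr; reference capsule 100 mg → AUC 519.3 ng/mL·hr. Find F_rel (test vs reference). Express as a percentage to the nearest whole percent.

F_rel = (AUC_test/D_test) / (AUC_ref/D_ref)
      = (436.8/100) / (519.3/100)
      = 4.368 / 5.193 = 0.8411 = 84.11%

F_rel = 84%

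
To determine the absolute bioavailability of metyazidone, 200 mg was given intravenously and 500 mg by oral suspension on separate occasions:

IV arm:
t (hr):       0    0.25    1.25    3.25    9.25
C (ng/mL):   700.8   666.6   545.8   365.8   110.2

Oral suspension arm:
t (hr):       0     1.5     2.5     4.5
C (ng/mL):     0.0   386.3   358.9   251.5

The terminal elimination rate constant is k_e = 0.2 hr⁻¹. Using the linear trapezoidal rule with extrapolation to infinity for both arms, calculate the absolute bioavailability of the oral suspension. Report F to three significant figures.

Trapezoidal AUC_0→9.25 (IV):
  [0→0.25]: (700.8+666.6)/2 × 0.25 = 170.925
  [0.25→1.25]: (666.6+545.8)/2 × 1 = 606.2
  [1.25→3.25]: (545.8+365.8)/2 × 2 = 911.6
  [3.25→9.25]: (365.8+110.2)/2 × 6 = 1428.0
  Sum = 3116.725 ng/mL·hr
IV tail: 110.2/0.2 = 551.000; AUC_iv,0→∞ = 3116.725 + 551.000 = 3667.725 ng/mL·hr
Trapezoidal AUC_0→4.5 (oral suspension):
  [0→1.5]: (0.0+386.3)/2 × 1.5 = 289.725
  [1.5→2.5]: (386.3+358.9)/2 × 1 = 372.6
  [2.5→4.5]: (358.9+251.5)/2 × 2 = 610.4
  Sum = 1272.725 ng/mL·hr
oral suspension tail: 251.5/0.2 = 1257.500; AUC_ev,0→∞ = 1272.725 + 1257.500 = 2530.225 ng/mL·hr
F = (AUC_ev/D_ev)/(AUC_iv/D_iv) = (2530.225/500)/(3667.725/200) = 5.06045/18.338625 = 0.2759

F = 0.276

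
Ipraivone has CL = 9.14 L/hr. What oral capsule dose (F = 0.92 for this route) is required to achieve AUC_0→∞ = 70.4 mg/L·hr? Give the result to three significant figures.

Dose = 699 mg

Dose = CL × AUC_0→∞ / F
     = 9.14 × 70.4 / 0.92 = 699.409 mg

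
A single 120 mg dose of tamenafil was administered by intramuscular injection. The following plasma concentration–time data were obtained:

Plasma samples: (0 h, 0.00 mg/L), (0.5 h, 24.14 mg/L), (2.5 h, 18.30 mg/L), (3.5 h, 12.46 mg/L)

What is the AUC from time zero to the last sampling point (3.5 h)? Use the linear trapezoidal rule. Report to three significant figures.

AUC = 63.9 mg/L·h

Trapezoidal AUC_0→3.5:
  [0→0.5]: (0.00+24.14)/2 × 0.5 = 6.035
  [0.5→2.5]: (24.14+18.30)/2 × 2 = 42.44
  [2.5→3.5]: (18.30+12.46)/2 × 1 = 15.38
  Sum = 63.855 mg/L·h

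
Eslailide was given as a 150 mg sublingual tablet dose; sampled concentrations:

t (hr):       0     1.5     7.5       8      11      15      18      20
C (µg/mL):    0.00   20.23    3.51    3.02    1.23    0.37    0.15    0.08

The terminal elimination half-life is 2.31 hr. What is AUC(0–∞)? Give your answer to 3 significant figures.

Trapezoidal AUC_0→20:
  [0→1.5]: (0.00+20.23)/2 × 1.5 = 15.1725
  [1.5→7.5]: (20.23+3.51)/2 × 6 = 71.22
  [7.5→8]: (3.51+3.02)/2 × 0.5 = 1.6325
  [8→11]: (3.02+1.23)/2 × 3 = 6.375
  [11→15]: (1.23+0.37)/2 × 4 = 3.2
  [15→18]: (0.37+0.15)/2 × 3 = 0.78
  [18→20]: (0.15+0.08)/2 × 2 = 0.23
  Sum = 98.61 µg/mL·hr
k_e = ln2 / t½ = 0.693147 / 2.31 = 0.3001 hr^-1
Extrapolated tail: C_last / k_e = 0.08 / 0.3001 = 0.267
AUC_0→∞ = 98.61 + 0.267 = 98.877 µg/mL·hr

AUC = 98.9 µg/mL·hr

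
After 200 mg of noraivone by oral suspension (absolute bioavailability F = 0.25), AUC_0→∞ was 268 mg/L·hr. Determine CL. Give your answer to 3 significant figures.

CL = F × Dose / AUC_0→∞
   = 0.25 × 200 / 268 = 0.186567 L/hr

CL = 0.187 L/hr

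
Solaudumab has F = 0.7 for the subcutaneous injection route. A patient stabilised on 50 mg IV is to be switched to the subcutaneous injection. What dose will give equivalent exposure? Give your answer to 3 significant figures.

D_subcutaneous = 71.4 mg

For equal systemic exposure: F × D_ev = D_iv
D_ev = D_iv / F = 50 / 0.7 = 71.4286 mg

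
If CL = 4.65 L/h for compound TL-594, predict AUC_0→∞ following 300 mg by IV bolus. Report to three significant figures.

AUC_0→∞ = Dose_iv / CL
        = 300 / 4.65 = 64.5161 mg/L·h

AUC = 64.5 mg/L·h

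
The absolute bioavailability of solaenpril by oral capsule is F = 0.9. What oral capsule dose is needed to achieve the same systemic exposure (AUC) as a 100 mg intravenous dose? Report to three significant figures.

D_oral = 111 mg

For equal systemic exposure: F × D_ev = D_iv
D_ev = D_iv / F = 100 / 0.9 = 111.111 mg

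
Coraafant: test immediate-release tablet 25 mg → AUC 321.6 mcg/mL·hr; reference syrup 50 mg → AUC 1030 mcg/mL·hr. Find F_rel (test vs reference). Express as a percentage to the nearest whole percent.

F_rel = 62%

F_rel = (AUC_test/D_test) / (AUC_ref/D_ref)
      = (321.6/25) / (1030/50)
      = 12.864 / 20.6 = 0.6245 = 62.45%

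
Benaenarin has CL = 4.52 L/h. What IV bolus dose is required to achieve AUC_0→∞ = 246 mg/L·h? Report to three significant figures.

Dose_iv = CL × AUC_0→∞
     = 4.52 × 246 = 1111.92 mg

Dose = 1110 mg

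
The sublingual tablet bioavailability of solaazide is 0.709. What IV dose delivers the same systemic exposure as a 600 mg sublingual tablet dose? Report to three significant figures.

D_iv = 425 mg

Systemic exposure from an extravascular dose = F × D_ev, so the equivalent IV dose is F × D_ev.
D_iv = F × D_ev = 0.709 × 600 = 425.4 mg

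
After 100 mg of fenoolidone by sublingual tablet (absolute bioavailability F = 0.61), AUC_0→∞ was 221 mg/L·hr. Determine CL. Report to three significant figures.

CL = F × Dose / AUC_0→∞
   = 0.61 × 100 / 221 = 0.276018 L/hr

CL = 0.276 L/hr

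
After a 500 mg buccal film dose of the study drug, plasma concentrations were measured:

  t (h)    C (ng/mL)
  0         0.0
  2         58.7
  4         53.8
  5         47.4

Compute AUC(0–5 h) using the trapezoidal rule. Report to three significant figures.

AUC = 222 ng/mL·h

Trapezoidal AUC_0→5:
  [0→2]: (0.0+58.7)/2 × 2 = 58.7
  [2→4]: (58.7+53.8)/2 × 2 = 112.5
  [4→5]: (53.8+47.4)/2 × 1 = 50.6
  Sum = 221.8 ng/mL·h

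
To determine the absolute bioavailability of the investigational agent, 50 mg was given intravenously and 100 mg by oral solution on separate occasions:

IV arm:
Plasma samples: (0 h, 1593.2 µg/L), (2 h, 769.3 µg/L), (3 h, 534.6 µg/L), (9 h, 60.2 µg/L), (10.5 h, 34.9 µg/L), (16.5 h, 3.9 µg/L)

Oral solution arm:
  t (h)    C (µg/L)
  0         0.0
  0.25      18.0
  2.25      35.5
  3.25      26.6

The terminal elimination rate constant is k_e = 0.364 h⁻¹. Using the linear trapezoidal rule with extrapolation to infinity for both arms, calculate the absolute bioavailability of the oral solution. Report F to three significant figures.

F = 0.0160

Trapezoidal AUC_0→16.5 (IV):
  [0→2]: (1593.2+769.3)/2 × 2 = 2362.5
  [2→3]: (769.3+534.6)/2 × 1 = 651.95
  [3→9]: (534.6+60.2)/2 × 6 = 1784.4
  [9→10.5]: (60.2+34.9)/2 × 1.5 = 71.325
  [10.5→16.5]: (34.9+3.9)/2 × 6 = 116.4
  Sum = 4986.575 µg/L·h
IV tail: 3.9/0.364 = 10.714; AUC_iv,0→∞ = 4986.575 + 10.714 = 4997.289 µg/L·h
Trapezoidal AUC_0→3.25 (oral solution):
  [0→0.25]: (0.0+18.0)/2 × 0.25 = 2.25
  [0.25→2.25]: (18.0+35.5)/2 × 2 = 53.5
  [2.25→3.25]: (35.5+26.6)/2 × 1 = 31.05
  Sum = 86.8 µg/L·h
oral solution tail: 26.6/0.364 = 73.077; AUC_ev,0→∞ = 86.8 + 73.077 = 159.877 µg/L·h
F = (AUC_ev/D_ev)/(AUC_iv/D_iv) = (159.877/100)/(4997.289/50) = 1.59877/99.94578 = 0.0160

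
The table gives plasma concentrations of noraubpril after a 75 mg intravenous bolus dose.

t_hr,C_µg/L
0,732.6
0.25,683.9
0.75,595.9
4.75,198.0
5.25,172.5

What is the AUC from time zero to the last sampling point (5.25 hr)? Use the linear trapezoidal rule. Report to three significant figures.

Trapezoidal AUC_0→5.25:
  [0→0.25]: (732.6+683.9)/2 × 0.25 = 177.0625
  [0.25→0.75]: (683.9+595.9)/2 × 0.5 = 319.95
  [0.75→4.75]: (595.9+198.0)/2 × 4 = 1587.8
  [4.75→5.25]: (198.0+172.5)/2 × 0.5 = 92.625
  Sum = 2177.4375 µg/L·hr

AUC = 2180 µg/L·hr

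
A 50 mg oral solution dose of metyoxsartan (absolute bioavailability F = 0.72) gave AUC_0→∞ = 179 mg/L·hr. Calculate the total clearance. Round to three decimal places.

CL = F × Dose / AUC_0→∞
   = 0.72 × 50 / 179 = 0.201117 L/hr

CL = 0.201 L/hr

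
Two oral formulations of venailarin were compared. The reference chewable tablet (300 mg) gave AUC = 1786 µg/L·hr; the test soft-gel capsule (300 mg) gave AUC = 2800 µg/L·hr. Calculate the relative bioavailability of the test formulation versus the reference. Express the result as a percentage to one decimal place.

F_rel = (AUC_test/D_test) / (AUC_ref/D_ref)
      = (2800/300) / (1786/300)
      = 9.33333 / 5.95333 = 1.5677 = 156.77%

F_rel = 156.8%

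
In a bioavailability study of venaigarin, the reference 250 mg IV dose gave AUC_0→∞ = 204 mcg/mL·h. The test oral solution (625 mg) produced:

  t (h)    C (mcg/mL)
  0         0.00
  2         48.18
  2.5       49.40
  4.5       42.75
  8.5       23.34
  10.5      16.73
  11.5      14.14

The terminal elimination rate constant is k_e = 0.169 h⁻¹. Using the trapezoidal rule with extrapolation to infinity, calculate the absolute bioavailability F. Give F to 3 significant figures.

Trapezoidal AUC_0→11.5 (oral solution):
  [0→2]: (0.00+48.18)/2 × 2 = 48.18
  [2→2.5]: (48.18+49.40)/2 × 0.5 = 24.395
  [2.5→4.5]: (49.40+42.75)/2 × 2 = 92.15
  [4.5→8.5]: (42.75+23.34)/2 × 4 = 132.18
  [8.5→10.5]: (23.34+16.73)/2 × 2 = 40.07
  [10.5→11.5]: (16.73+14.14)/2 × 1 = 15.435
  Sum = 352.41 mcg/mL·h
Tail: C_last/k_e = 14.14/0.169 = 83.669
AUC_0→∞ (oral solution) = 352.41 + 83.669 = 436.079 mcg/mL·h
F = (AUC_ev/D_ev)/(AUC_iv/D_iv) = (436.079/625)/(204/250) = 0.6977264/0.816 = 0.8551

F = 0.855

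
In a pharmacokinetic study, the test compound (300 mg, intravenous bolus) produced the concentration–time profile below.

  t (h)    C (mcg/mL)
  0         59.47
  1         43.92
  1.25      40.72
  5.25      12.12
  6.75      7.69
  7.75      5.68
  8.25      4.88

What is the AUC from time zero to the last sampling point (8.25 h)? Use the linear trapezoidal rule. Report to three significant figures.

AUC = 192 mcg/mL·h

Trapezoidal AUC_0→8.25:
  [0→1]: (59.47+43.92)/2 × 1 = 51.695
  [1→1.25]: (43.92+40.72)/2 × 0.25 = 10.58
  [1.25→5.25]: (40.72+12.12)/2 × 4 = 105.68
  [5.25→6.75]: (12.12+7.69)/2 × 1.5 = 14.8575
  [6.75→7.75]: (7.69+5.68)/2 × 1 = 6.685
  [7.75→8.25]: (5.68+4.88)/2 × 0.5 = 2.64
  Sum = 192.1375 mcg/mL·h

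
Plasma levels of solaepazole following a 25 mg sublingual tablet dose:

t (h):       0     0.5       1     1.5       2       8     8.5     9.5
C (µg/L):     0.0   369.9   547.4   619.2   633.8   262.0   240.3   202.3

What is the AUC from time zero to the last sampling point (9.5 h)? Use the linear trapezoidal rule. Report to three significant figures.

Trapezoidal AUC_0→9.5:
  [0→0.5]: (0.0+369.9)/2 × 0.5 = 92.475
  [0.5→1]: (369.9+547.4)/2 × 0.5 = 229.325
  [1→1.5]: (547.4+619.2)/2 × 0.5 = 291.65
  [1.5→2]: (619.2+633.8)/2 × 0.5 = 313.25
  [2→8]: (633.8+262.0)/2 × 6 = 2687.4
  [8→8.5]: (262.0+240.3)/2 × 0.5 = 125.575
  [8.5→9.5]: (240.3+202.3)/2 × 1 = 221.3
  Sum = 3960.975 µg/L·h

AUC = 3960 µg/L·h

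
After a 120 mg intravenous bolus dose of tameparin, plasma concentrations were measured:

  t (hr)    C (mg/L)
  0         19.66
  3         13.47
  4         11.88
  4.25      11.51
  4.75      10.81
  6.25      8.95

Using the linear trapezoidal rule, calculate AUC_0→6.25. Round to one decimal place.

AUC = 85.7 mg/L·hr

Trapezoidal AUC_0→6.25:
  [0→3]: (19.66+13.47)/2 × 3 = 49.695
  [3→4]: (13.47+11.88)/2 × 1 = 12.675
  [4→4.25]: (11.88+11.51)/2 × 0.25 = 2.92375
  [4.25→4.75]: (11.51+10.81)/2 × 0.5 = 5.58
  [4.75→6.25]: (10.81+8.95)/2 × 1.5 = 14.82
  Sum = 85.69375 mg/L·hr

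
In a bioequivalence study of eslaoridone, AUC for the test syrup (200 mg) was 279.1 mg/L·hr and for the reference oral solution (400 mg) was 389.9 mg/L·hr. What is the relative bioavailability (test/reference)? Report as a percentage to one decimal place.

F_rel = 143.2%

F_rel = (AUC_test/D_test) / (AUC_ref/D_ref)
      = (279.1/200) / (389.9/400)
      = 1.3955 / 0.97475 = 1.4316 = 143.16%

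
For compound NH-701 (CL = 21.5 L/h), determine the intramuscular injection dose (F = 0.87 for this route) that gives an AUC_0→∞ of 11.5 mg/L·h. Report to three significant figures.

Dose = 284 mg

Dose = CL × AUC_0→∞ / F
     = 21.5 × 11.5 / 0.87 = 284.195 mg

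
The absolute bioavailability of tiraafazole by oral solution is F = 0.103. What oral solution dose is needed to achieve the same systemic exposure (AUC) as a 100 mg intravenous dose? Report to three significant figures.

For equal systemic exposure: F × D_ev = D_iv
D_ev = D_iv / F = 100 / 0.103 = 970.874 mg

D_oral = 971 mg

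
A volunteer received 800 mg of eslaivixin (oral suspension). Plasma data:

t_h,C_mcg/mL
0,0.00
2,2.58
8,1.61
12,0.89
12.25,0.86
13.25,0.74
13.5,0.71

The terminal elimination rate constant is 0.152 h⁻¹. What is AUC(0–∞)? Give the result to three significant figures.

AUC = 26.0 mcg/mL·h

Trapezoidal AUC_0→13.5:
  [0→2]: (0.00+2.58)/2 × 2 = 2.58
  [2→8]: (2.58+1.61)/2 × 6 = 12.57
  [8→12]: (1.61+0.89)/2 × 4 = 5.0
  [12→12.25]: (0.89+0.86)/2 × 0.25 = 0.21875
  [12.25→13.25]: (0.86+0.74)/2 × 1 = 0.8
  [13.25→13.5]: (0.74+0.71)/2 × 0.25 = 0.18125
  Sum = 21.35 mcg/mL·h
Extrapolated tail: C_last / k_e = 0.71 / 0.152 = 4.671
AUC_0→∞ = 21.35 + 4.671 = 26.021 mcg/mL·h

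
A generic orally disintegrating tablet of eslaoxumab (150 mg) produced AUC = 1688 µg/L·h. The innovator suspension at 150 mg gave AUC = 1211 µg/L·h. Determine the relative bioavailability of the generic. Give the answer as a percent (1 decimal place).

F_rel = (AUC_test/D_test) / (AUC_ref/D_ref)
      = (1688/150) / (1211/150)
      = 11.2533 / 8.07333 = 1.3939 = 139.39%

F_rel = 139.4%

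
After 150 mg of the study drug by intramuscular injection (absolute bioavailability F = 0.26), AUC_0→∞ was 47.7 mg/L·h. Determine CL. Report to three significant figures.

CL = 0.818 L/h

CL = F × Dose / AUC_0→∞
   = 0.26 × 150 / 47.7 = 0.81761 L/h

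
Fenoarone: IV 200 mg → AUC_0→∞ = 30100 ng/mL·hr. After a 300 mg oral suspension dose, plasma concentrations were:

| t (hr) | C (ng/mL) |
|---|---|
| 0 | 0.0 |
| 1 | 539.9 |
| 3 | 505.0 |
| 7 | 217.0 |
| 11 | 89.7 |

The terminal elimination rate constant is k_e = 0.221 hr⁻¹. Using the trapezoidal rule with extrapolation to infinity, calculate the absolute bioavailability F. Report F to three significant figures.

F = 0.0837

Trapezoidal AUC_0→11 (oral suspension):
  [0→1]: (0.0+539.9)/2 × 1 = 269.95
  [1→3]: (539.9+505.0)/2 × 2 = 1044.9
  [3→7]: (505.0+217.0)/2 × 4 = 1444.0
  [7→11]: (217.0+89.7)/2 × 4 = 613.4
  Sum = 3372.25 ng/mL·hr
Tail: C_last/k_e = 89.7/0.221 = 405.882
AUC_0→∞ (oral suspension) = 3372.25 + 405.882 = 3778.132 ng/mL·hr
F = (AUC_ev/D_ev)/(AUC_iv/D_iv) = (3778.132/300)/(30100/200) = 12.5938/150.5 = 0.0837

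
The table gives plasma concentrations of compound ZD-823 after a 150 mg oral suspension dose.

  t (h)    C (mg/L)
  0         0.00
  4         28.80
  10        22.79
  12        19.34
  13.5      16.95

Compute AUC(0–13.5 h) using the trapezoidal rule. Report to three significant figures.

Trapezoidal AUC_0→13.5:
  [0→4]: (0.00+28.80)/2 × 4 = 57.6
  [4→10]: (28.80+22.79)/2 × 6 = 154.77
  [10→12]: (22.79+19.34)/2 × 2 = 42.13
  [12→13.5]: (19.34+16.95)/2 × 1.5 = 27.2175
  Sum = 281.7175 mg/L·h

AUC = 282 mg/L·h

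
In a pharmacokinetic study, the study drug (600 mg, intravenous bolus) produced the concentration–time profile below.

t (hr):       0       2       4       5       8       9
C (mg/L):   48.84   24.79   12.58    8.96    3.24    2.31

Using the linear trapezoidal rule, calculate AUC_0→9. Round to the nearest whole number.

AUC = 143 mg/L·hr

Trapezoidal AUC_0→9:
  [0→2]: (48.84+24.79)/2 × 2 = 73.63
  [2→4]: (24.79+12.58)/2 × 2 = 37.37
  [4→5]: (12.58+8.96)/2 × 1 = 10.77
  [5→8]: (8.96+3.24)/2 × 3 = 18.3
  [8→9]: (3.24+2.31)/2 × 1 = 2.775
  Sum = 142.845 mg/L·hr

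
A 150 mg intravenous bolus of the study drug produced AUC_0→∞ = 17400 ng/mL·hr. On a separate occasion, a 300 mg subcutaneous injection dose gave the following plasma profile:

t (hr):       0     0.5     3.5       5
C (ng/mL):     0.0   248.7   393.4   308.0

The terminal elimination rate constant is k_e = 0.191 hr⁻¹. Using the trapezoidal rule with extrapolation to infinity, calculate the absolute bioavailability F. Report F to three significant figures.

Trapezoidal AUC_0→5 (subcutaneous injection):
  [0→0.5]: (0.0+248.7)/2 × 0.5 = 62.175
  [0.5→3.5]: (248.7+393.4)/2 × 3 = 963.15
  [3.5→5]: (393.4+308.0)/2 × 1.5 = 526.05
  Sum = 1551.375 ng/mL·hr
Tail: C_last/k_e = 308.0/0.191 = 1612.565
AUC_0→∞ (subcutaneous injection) = 1551.375 + 1612.565 = 3163.94 ng/mL·hr
F = (AUC_ev/D_ev)/(AUC_iv/D_iv) = (3163.94/300)/(17400/150) = 10.5465/116 = 0.0909

F = 0.0909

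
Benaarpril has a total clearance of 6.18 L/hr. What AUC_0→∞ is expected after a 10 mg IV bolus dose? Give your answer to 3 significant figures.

AUC = 1.62 mg/L·hr

AUC_0→∞ = Dose_iv / CL
        = 10 / 6.18 = 1.61812 mg/L·hr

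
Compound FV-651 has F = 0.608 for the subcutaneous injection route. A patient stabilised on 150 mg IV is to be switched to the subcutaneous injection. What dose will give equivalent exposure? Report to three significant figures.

For equal systemic exposure: F × D_ev = D_iv
D_ev = D_iv / F = 150 / 0.608 = 246.711 mg

D_subcutaneous = 247 mg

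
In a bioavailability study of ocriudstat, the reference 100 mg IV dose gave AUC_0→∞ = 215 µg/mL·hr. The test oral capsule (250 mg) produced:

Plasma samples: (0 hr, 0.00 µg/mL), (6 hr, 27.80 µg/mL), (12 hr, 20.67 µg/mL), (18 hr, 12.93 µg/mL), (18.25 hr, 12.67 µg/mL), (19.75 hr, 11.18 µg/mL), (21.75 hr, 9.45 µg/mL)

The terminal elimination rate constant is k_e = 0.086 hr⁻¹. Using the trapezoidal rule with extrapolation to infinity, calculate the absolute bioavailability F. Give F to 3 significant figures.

Trapezoidal AUC_0→21.75 (oral capsule):
  [0→6]: (0.00+27.80)/2 × 6 = 83.4
  [6→12]: (27.80+20.67)/2 × 6 = 145.41
  [12→18]: (20.67+12.93)/2 × 6 = 100.8
  [18→18.25]: (12.93+12.67)/2 × 0.25 = 3.2
  [18.25→19.75]: (12.67+11.18)/2 × 1.5 = 17.8875
  [19.75→21.75]: (11.18+9.45)/2 × 2 = 20.63
  Sum = 371.3275 µg/mL·hr
Tail: C_last/k_e = 9.45/0.086 = 109.884
AUC_0→∞ (oral capsule) = 371.3275 + 109.884 = 481.2115 µg/mL·hr
F = (AUC_ev/D_ev)/(AUC_iv/D_iv) = (481.2115/250)/(215/100) = 1.924846/2.15 = 0.8953

F = 0.895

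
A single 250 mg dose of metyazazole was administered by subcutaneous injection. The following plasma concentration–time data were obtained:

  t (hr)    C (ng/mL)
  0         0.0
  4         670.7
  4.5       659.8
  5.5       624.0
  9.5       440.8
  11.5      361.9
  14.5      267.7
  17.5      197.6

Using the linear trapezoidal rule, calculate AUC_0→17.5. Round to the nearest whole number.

Trapezoidal AUC_0→17.5:
  [0→4]: (0.0+670.7)/2 × 4 = 1341.4
  [4→4.5]: (670.7+659.8)/2 × 0.5 = 332.625
  [4.5→5.5]: (659.8+624.0)/2 × 1 = 641.9
  [5.5→9.5]: (624.0+440.8)/2 × 4 = 2129.6
  [9.5→11.5]: (440.8+361.9)/2 × 2 = 802.7
  [11.5→14.5]: (361.9+267.7)/2 × 3 = 944.4
  [14.5→17.5]: (267.7+197.6)/2 × 3 = 697.95
  Sum = 6890.575 ng/mL·hr

AUC = 6891 ng/mL·hr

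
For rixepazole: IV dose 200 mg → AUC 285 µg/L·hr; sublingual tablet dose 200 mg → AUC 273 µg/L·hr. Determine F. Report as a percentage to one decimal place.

F = (AUC_ev / D_ev) / (AUC_iv / D_iv)
  = (273/200) / (285/200)
  = 1.365 / 1.425 = 0.9579
  = 95.79%

F = 95.8%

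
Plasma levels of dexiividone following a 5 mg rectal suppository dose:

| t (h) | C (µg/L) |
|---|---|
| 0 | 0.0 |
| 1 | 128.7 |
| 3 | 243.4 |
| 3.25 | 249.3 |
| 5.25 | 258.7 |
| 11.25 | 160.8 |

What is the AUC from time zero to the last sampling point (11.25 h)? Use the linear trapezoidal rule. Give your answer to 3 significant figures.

AUC = 2260 µg/L·h

Trapezoidal AUC_0→11.25:
  [0→1]: (0.0+128.7)/2 × 1 = 64.35
  [1→3]: (128.7+243.4)/2 × 2 = 372.1
  [3→3.25]: (243.4+249.3)/2 × 0.25 = 61.5875
  [3.25→5.25]: (249.3+258.7)/2 × 2 = 508.0
  [5.25→11.25]: (258.7+160.8)/2 × 6 = 1258.5
  Sum = 2264.5375 µg/L·h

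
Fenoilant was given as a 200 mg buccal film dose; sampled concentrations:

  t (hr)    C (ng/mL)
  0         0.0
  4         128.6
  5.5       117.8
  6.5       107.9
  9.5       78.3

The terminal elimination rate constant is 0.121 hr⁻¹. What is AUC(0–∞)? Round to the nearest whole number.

AUC = 1481 ng/mL·hr

Trapezoidal AUC_0→9.5:
  [0→4]: (0.0+128.6)/2 × 4 = 257.2
  [4→5.5]: (128.6+117.8)/2 × 1.5 = 184.8
  [5.5→6.5]: (117.8+107.9)/2 × 1 = 112.85
  [6.5→9.5]: (107.9+78.3)/2 × 3 = 279.3
  Sum = 834.15 ng/mL·hr
Extrapolated tail: C_last / k_e = 78.3 / 0.121 = 647.107
AUC_0→∞ = 834.15 + 647.107 = 1481.257 ng/mL·hr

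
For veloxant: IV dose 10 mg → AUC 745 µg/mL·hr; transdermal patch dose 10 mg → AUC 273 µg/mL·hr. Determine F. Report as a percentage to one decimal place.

F = (AUC_ev / D_ev) / (AUC_iv / D_iv)
  = (273/10) / (745/10)
  = 27.3 / 74.5 = 0.3664
  = 36.64%

F = 36.6%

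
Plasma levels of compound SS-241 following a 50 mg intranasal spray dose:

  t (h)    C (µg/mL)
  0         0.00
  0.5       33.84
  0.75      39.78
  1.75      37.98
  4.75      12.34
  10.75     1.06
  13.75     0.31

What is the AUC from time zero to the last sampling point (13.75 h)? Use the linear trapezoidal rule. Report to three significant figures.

AUC = 174 µg/mL·h

Trapezoidal AUC_0→13.75:
  [0→0.5]: (0.00+33.84)/2 × 0.5 = 8.46
  [0.5→0.75]: (33.84+39.78)/2 × 0.25 = 9.2025
  [0.75→1.75]: (39.78+37.98)/2 × 1 = 38.88
  [1.75→4.75]: (37.98+12.34)/2 × 3 = 75.48
  [4.75→10.75]: (12.34+1.06)/2 × 6 = 40.2
  [10.75→13.75]: (1.06+0.31)/2 × 3 = 2.055
  Sum = 174.2775 µg/mL·h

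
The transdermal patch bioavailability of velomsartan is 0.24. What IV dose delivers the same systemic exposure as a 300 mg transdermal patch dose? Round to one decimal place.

D_iv = 72.0 mg

Systemic exposure from an extravascular dose = F × D_ev, so the equivalent IV dose is F × D_ev.
D_iv = F × D_ev = 0.24 × 300 = 72 mg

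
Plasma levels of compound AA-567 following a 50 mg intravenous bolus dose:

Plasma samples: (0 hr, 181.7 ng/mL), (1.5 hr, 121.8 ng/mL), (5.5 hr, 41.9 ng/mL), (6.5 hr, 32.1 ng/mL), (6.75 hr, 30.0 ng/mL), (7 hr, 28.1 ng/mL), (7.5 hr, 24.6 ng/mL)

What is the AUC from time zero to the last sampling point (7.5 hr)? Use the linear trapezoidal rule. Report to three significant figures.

Trapezoidal AUC_0→7.5:
  [0→1.5]: (181.7+121.8)/2 × 1.5 = 227.625
  [1.5→5.5]: (121.8+41.9)/2 × 4 = 327.4
  [5.5→6.5]: (41.9+32.1)/2 × 1 = 37.0
  [6.5→6.75]: (32.1+30.0)/2 × 0.25 = 7.7625
  [6.75→7]: (30.0+28.1)/2 × 0.25 = 7.2625
  [7→7.5]: (28.1+24.6)/2 × 0.5 = 13.175
  Sum = 620.225 ng/mL·hr

AUC = 620 ng/mL·hr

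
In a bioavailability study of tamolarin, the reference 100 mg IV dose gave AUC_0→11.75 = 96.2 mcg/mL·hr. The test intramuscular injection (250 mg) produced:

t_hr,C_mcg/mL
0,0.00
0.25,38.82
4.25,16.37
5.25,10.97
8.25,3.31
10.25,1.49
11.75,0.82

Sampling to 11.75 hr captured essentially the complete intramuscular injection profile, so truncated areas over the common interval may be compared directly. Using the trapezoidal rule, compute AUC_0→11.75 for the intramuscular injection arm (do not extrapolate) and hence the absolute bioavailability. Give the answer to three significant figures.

F = 0.652

Trapezoidal AUC_0→11.75 (intramuscular injection):
  [0→0.25]: (0.00+38.82)/2 × 0.25 = 4.8525
  [0.25→4.25]: (38.82+16.37)/2 × 4 = 110.38
  [4.25→5.25]: (16.37+10.97)/2 × 1 = 13.67
  [5.25→8.25]: (10.97+3.31)/2 × 3 = 21.42
  [8.25→10.25]: (3.31+1.49)/2 × 2 = 4.8
  [10.25→11.75]: (1.49+0.82)/2 × 1.5 = 1.7325
  Sum = 156.855 mcg/mL·hr
F = (AUC_ev/D_ev)/(AUC_iv/D_iv) = (156.855/250)/(96.2/100) = 0.62742/0.962 = 0.6522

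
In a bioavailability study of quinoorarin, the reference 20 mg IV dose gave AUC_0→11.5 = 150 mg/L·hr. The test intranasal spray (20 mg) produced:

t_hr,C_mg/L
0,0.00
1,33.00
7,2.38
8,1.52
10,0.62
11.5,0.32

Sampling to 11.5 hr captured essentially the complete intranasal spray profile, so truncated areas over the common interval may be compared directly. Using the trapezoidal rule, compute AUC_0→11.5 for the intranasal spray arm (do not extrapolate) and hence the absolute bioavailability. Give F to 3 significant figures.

F = 0.850

Trapezoidal AUC_0→11.5 (intranasal spray):
  [0→1]: (0.00+33.00)/2 × 1 = 16.5
  [1→7]: (33.00+2.38)/2 × 6 = 106.14
  [7→8]: (2.38+1.52)/2 × 1 = 1.95
  [8→10]: (1.52+0.62)/2 × 2 = 2.14
  [10→11.5]: (0.62+0.32)/2 × 1.5 = 0.705
  Sum = 127.435 mg/L·hr
F = (AUC_ev/D_ev)/(AUC_iv/D_iv) = (127.435/20)/(150/20) = 6.37175/7.5 = 0.8496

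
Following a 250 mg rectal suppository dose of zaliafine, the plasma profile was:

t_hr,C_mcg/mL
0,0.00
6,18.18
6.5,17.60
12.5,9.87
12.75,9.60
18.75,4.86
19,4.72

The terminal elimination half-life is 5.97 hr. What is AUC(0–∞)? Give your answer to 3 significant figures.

Trapezoidal AUC_0→19:
  [0→6]: (0.00+18.18)/2 × 6 = 54.54
  [6→6.5]: (18.18+17.60)/2 × 0.5 = 8.945
  [6.5→12.5]: (17.60+9.87)/2 × 6 = 82.41
  [12.5→12.75]: (9.87+9.60)/2 × 0.25 = 2.43375
  [12.75→18.75]: (9.60+4.86)/2 × 6 = 43.38
  [18.75→19]: (4.86+4.72)/2 × 0.25 = 1.1975
  Sum = 192.90625 mcg/mL·hr
k_e = ln2 / t½ = 0.693147 / 5.97 = 0.1161 hr^-1
Extrapolated tail: C_last / k_e = 4.72 / 0.1161 = 40.655
AUC_0→∞ = 192.90625 + 40.655 = 233.56125 mcg/mL·hr

AUC = 234 mcg/mL·hr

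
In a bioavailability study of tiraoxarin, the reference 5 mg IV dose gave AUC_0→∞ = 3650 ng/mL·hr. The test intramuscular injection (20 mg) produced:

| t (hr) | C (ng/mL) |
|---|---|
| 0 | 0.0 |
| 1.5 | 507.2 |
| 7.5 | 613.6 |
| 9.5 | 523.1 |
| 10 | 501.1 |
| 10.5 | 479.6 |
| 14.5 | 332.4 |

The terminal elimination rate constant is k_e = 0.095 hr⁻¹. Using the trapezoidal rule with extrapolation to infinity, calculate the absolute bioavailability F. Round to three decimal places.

Trapezoidal AUC_0→14.5 (intramuscular injection):
  [0→1.5]: (0.0+507.2)/2 × 1.5 = 380.4
  [1.5→7.5]: (507.2+613.6)/2 × 6 = 3362.4
  [7.5→9.5]: (613.6+523.1)/2 × 2 = 1136.7
  [9.5→10]: (523.1+501.1)/2 × 0.5 = 256.05
  [10→10.5]: (501.1+479.6)/2 × 0.5 = 245.175
  [10.5→14.5]: (479.6+332.4)/2 × 4 = 1624.0
  Sum = 7004.725 ng/mL·hr
Tail: C_last/k_e = 332.4/0.095 = 3498.947
AUC_0→∞ (intramuscular injection) = 7004.725 + 3498.947 = 10503.672 ng/mL·hr
F = (AUC_ev/D_ev)/(AUC_iv/D_iv) = (10503.672/20)/(3650/5) = 525.1836/730 = 0.7194

F = 0.719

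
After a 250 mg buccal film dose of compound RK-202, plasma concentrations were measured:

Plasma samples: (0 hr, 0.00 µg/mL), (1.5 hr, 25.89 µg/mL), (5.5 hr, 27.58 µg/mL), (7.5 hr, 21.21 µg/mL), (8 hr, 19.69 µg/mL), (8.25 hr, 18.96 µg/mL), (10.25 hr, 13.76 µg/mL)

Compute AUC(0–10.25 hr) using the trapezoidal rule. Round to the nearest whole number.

Trapezoidal AUC_0→10.25:
  [0→1.5]: (0.00+25.89)/2 × 1.5 = 19.4175
  [1.5→5.5]: (25.89+27.58)/2 × 4 = 106.94
  [5.5→7.5]: (27.58+21.21)/2 × 2 = 48.79
  [7.5→8]: (21.21+19.69)/2 × 0.5 = 10.225
  [8→8.25]: (19.69+18.96)/2 × 0.25 = 4.83125
  [8.25→10.25]: (18.96+13.76)/2 × 2 = 32.72
  Sum = 222.92375 µg/mL·hr

AUC = 223 µg/mL·hr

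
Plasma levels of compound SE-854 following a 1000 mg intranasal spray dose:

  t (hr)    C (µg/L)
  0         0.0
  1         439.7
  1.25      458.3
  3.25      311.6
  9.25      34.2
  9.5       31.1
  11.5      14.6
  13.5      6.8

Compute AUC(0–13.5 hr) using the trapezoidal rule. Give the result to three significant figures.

AUC = 2210 µg/L·hr

Trapezoidal AUC_0→13.5:
  [0→1]: (0.0+439.7)/2 × 1 = 219.85
  [1→1.25]: (439.7+458.3)/2 × 0.25 = 112.25
  [1.25→3.25]: (458.3+311.6)/2 × 2 = 769.9
  [3.25→9.25]: (311.6+34.2)/2 × 6 = 1037.4
  [9.25→9.5]: (34.2+31.1)/2 × 0.25 = 8.1625
  [9.5→11.5]: (31.1+14.6)/2 × 2 = 45.7
  [11.5→13.5]: (14.6+6.8)/2 × 2 = 21.4
  Sum = 2214.6625 µg/L·hr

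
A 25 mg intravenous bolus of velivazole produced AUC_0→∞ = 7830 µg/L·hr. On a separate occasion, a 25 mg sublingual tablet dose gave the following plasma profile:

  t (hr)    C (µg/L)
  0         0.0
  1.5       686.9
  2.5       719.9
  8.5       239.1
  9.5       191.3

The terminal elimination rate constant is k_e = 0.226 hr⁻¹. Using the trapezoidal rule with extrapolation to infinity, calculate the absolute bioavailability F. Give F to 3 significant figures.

F = 0.659

Trapezoidal AUC_0→9.5 (sublingual tablet):
  [0→1.5]: (0.0+686.9)/2 × 1.5 = 515.175
  [1.5→2.5]: (686.9+719.9)/2 × 1 = 703.4
  [2.5→8.5]: (719.9+239.1)/2 × 6 = 2877.0
  [8.5→9.5]: (239.1+191.3)/2 × 1 = 215.2
  Sum = 4310.775 µg/L·hr
Tail: C_last/k_e = 191.3/0.226 = 846.460
AUC_0→∞ (sublingual tablet) = 4310.775 + 846.460 = 5157.235 µg/L·hr
F = (AUC_ev/D_ev)/(AUC_iv/D_iv) = (5157.235/25)/(7830/25) = 206.2894/313.2 = 0.6587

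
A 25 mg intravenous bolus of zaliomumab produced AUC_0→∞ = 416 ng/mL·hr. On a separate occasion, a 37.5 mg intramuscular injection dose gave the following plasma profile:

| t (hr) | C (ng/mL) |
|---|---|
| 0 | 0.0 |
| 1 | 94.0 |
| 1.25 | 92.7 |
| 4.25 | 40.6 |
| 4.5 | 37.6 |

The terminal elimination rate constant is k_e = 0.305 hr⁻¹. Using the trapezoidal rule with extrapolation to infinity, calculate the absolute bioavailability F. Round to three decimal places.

Trapezoidal AUC_0→4.5 (intramuscular injection):
  [0→1]: (0.0+94.0)/2 × 1 = 47.0
  [1→1.25]: (94.0+92.7)/2 × 0.25 = 23.3375
  [1.25→4.25]: (92.7+40.6)/2 × 3 = 199.95
  [4.25→4.5]: (40.6+37.6)/2 × 0.25 = 9.775
  Sum = 280.0625 ng/mL·hr
Tail: C_last/k_e = 37.6/0.305 = 123.279
AUC_0→∞ (intramuscular injection) = 280.0625 + 123.279 = 403.3415 ng/mL·hr
F = (AUC_ev/D_ev)/(AUC_iv/D_iv) = (403.3415/37.5)/(416/25) = 10.7558/16.64 = 0.6464

F = 0.646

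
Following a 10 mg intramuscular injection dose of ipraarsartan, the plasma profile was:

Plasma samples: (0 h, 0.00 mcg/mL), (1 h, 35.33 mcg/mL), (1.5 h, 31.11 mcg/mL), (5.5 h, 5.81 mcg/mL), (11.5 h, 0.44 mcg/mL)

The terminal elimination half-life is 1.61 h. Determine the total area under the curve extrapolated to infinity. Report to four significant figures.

AUC = 127.9 mcg/mL·h

Trapezoidal AUC_0→11.5:
  [0→1]: (0.00+35.33)/2 × 1 = 17.665
  [1→1.5]: (35.33+31.11)/2 × 0.5 = 16.61
  [1.5→5.5]: (31.11+5.81)/2 × 4 = 73.84
  [5.5→11.5]: (5.81+0.44)/2 × 6 = 18.75
  Sum = 126.865 mcg/mL·h
k_e = ln2 / t½ = 0.693147 / 1.61 = 0.4305 h^-1
Extrapolated tail: C_last / k_e = 0.44 / 0.4305 = 1.022
AUC_0→∞ = 126.865 + 1.022 = 127.887 mcg/mL·h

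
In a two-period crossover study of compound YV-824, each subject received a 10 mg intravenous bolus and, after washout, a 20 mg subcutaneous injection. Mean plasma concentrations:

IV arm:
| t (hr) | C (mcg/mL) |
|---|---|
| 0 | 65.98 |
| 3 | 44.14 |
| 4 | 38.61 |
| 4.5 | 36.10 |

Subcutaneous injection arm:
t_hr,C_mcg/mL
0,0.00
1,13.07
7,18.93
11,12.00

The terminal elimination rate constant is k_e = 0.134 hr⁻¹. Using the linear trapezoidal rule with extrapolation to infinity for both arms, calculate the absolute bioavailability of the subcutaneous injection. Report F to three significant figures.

Trapezoidal AUC_0→4.5 (IV):
  [0→3]: (65.98+44.14)/2 × 3 = 165.18
  [3→4]: (44.14+38.61)/2 × 1 = 41.375
  [4→4.5]: (38.61+36.10)/2 × 0.5 = 18.6775
  Sum = 225.2325 mcg/mL·hr
IV tail: 36.10/0.134 = 269.403; AUC_iv,0→∞ = 225.2325 + 269.403 = 494.6355 mcg/mL·hr
Trapezoidal AUC_0→11 (subcutaneous injection):
  [0→1]: (0.00+13.07)/2 × 1 = 6.535
  [1→7]: (13.07+18.93)/2 × 6 = 96.0
  [7→11]: (18.93+12.00)/2 × 4 = 61.86
  Sum = 164.395 mcg/mL·hr
subcutaneous injection tail: 12.00/0.134 = 89.552; AUC_ev,0→∞ = 164.395 + 89.552 = 253.947 mcg/mL·hr
F = (AUC_ev/D_ev)/(AUC_iv/D_iv) = (253.947/20)/(494.6355/10) = 12.69735/49.46355 = 0.2567

F = 0.257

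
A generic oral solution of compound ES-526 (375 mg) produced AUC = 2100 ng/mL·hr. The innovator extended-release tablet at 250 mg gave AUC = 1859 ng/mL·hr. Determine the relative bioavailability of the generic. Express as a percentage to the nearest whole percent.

F_rel = 75%

F_rel = (AUC_test/D_test) / (AUC_ref/D_ref)
      = (2100/375) / (1859/250)
      = 5.6 / 7.436 = 0.7531 = 75.31%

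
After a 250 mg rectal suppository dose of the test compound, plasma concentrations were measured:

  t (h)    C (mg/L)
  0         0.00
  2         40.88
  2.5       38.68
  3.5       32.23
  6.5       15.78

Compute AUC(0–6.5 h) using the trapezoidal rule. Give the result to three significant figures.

AUC = 168 mg/L·h

Trapezoidal AUC_0→6.5:
  [0→2]: (0.00+40.88)/2 × 2 = 40.88
  [2→2.5]: (40.88+38.68)/2 × 0.5 = 19.89
  [2.5→3.5]: (38.68+32.23)/2 × 1 = 35.455
  [3.5→6.5]: (32.23+15.78)/2 × 3 = 72.015
  Sum = 168.24 mg/L·h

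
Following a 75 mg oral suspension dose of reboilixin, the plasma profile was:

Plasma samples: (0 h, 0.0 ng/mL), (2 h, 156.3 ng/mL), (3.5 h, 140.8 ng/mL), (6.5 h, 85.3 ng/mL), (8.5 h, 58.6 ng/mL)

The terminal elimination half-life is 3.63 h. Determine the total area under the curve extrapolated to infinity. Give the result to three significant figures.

Trapezoidal AUC_0→8.5:
  [0→2]: (0.0+156.3)/2 × 2 = 156.3
  [2→3.5]: (156.3+140.8)/2 × 1.5 = 222.825
  [3.5→6.5]: (140.8+85.3)/2 × 3 = 339.15
  [6.5→8.5]: (85.3+58.6)/2 × 2 = 143.9
  Sum = 862.175 ng/mL·h
k_e = ln2 / t½ = 0.693147 / 3.63 = 0.1909 h^-1
Extrapolated tail: C_last / k_e = 58.6 / 0.1909 = 306.967
AUC_0→∞ = 862.175 + 306.967 = 1169.142 ng/mL·h

AUC = 1170 ng/mL·h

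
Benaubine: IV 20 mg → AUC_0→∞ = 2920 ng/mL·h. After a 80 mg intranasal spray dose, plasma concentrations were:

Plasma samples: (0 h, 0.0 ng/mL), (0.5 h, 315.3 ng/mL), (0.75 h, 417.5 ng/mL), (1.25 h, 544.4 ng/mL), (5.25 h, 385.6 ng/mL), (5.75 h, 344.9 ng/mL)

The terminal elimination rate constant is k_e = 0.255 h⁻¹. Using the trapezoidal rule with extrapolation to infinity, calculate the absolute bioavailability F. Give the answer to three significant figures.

Trapezoidal AUC_0→5.75 (intranasal spray):
  [0→0.5]: (0.0+315.3)/2 × 0.5 = 78.825
  [0.5→0.75]: (315.3+417.5)/2 × 0.25 = 91.6
  [0.75→1.25]: (417.5+544.4)/2 × 0.5 = 240.475
  [1.25→5.25]: (544.4+385.6)/2 × 4 = 1860.0
  [5.25→5.75]: (385.6+344.9)/2 × 0.5 = 182.625
  Sum = 2453.525 ng/mL·h
Tail: C_last/k_e = 344.9/0.255 = 1352.549
AUC_0→∞ (intranasal spray) = 2453.525 + 1352.549 = 3806.074 ng/mL·h
F = (AUC_ev/D_ev)/(AUC_iv/D_iv) = (3806.074/80)/(2920/20) = 47.575925/146 = 0.3259

F = 0.326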